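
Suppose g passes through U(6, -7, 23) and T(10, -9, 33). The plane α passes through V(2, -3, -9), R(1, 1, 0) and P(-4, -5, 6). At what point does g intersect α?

A direction vector for g is T − U = (4, -2, 10).
VR = (-1, 4, 9), VP = (-6, -2, 15); a normal to α is VR × VP = (78, -39, 26).
Using V: α has equation 78x - 39y + 26z = 39.
Substitute r = (6, -7, 23) + t(4, -2, 10) into the plane: 1339 + 650t = 39, so t = -2.
Intersection: (6, -7, 23) + (-2)·(4, -2, 10) = (-2, -3, 3).

(-2, -3, 3)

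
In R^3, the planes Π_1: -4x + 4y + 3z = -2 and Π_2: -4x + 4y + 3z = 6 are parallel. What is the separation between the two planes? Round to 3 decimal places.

1.249

Same normal n = (-4, 4, 3) with |n| = √41; distance = |-2 − 6| / |n| = 8/√41 ≈ 1.249.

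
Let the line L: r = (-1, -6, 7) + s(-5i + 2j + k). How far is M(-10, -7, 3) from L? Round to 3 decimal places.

6.877

Taking (-1, -6, 7) on L with direction v = (-5, 2, 1): w = M − (-1, -6, 7) = (-9, -1, -4), and w × v = (7, 29, -23).
Distance = |w × v| / |v| = √1419 / √30 ≈ 6.877.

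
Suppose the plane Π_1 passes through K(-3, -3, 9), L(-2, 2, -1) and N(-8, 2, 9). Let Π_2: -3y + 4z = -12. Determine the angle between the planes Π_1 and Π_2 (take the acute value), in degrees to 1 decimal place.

85.5

KL = (1, 5, -10), KN = (-5, 5, 0); a normal to Π_1 is KL × KN = (50, 50, 30).
Using K: Π_1 has equation 50x + 50y + 30z = -30.
cos θ = |n₁·n₂| / (|n₁||n₂|) = |-30| / (√5900 · √25).
θ = arccos(0.07811) ≈ 85.5°.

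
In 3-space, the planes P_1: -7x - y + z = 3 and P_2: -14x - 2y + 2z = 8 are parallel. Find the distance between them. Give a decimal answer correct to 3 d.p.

0.140

Rescale P_2 by 1/2: -7x - y + z = 4. Then distance = |3 − 4| / √51 ≈ 0.140.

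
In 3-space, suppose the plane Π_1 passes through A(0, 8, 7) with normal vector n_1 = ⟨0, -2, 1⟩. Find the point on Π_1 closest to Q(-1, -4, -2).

Π_1: n_1·r = n_1·A gives -2y + z = -9.
Foot = Q − λn with λ = (n·Q − d)/|n|² = (6 − (-9))/5 = 3.
Foot = (-1, -4, -2) − 3·(0, -2, 1) = (-1, 2, -5).

(-1, 2, -5)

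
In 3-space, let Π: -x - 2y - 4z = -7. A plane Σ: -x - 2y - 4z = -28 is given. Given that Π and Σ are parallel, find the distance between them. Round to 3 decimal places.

Same normal n = (-1, -2, -4) with |n| = √21; distance = |-7 − (-28)| / |n| = 21/√21 ≈ 4.583.

4.583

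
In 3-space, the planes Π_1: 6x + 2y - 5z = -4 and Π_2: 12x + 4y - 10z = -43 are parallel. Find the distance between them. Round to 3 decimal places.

2.171

Rescale Π_2 by 1/2: 6x + 2y - 5z = -43/2. Then distance = |-4 − (-43/2)| / √65 ≈ 2.171.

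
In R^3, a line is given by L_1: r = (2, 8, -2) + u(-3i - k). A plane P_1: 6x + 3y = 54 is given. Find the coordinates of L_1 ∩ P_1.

(5, 8, -1)

Substitute r = (2, 8, -2) + t(-3, 0, -1) into the plane: 36 + (-18)t = 54, so t = -1.
Intersection: (2, 8, -2) + (-1)·(-3, 0, -1) = (5, 8, -1).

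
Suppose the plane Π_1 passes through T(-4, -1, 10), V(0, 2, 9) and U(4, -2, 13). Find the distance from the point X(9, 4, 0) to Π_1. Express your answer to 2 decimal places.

8.04

TV = (4, 3, -1), TU = (8, -1, 3); a normal to Π_1 is TV × TU = (8, -20, -28).
Using T: Π_1 has equation 8x - 20y - 28z = -292.
n·X − d = (8)·(9) + (-20)·(4) + (-28)·(0) − (-292) = 284; |n| = √1248.
Distance = |284| / √1248 = 284/√1248 ≈ 8.04.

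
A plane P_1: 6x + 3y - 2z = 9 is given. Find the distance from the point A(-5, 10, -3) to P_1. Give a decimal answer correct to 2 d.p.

n·A − d = (6)·(-5) + (3)·(10) + (-2)·(-3) − 9 = -3; |n| = √49.
Distance = |-3| / √49 = 3/√49 ≈ 0.43.

0.43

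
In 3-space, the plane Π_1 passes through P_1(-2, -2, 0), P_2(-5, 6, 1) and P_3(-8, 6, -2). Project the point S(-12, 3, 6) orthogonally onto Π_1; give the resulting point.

(-6, 6, 0)

P_1P_2 = (-3, 8, 1), P_1P_3 = (-6, 8, -2); a normal to Π_1 is P_1P_2 × P_1P_3 = (-24, -12, 24).
Using P_1: Π_1 has equation -24x - 12y + 24z = 72.
Foot = S − λn with λ = (n·S − d)/|n|² = (396 − 72)/1296 = 1/4.
Foot = (-12, 3, 6) − (1/4)·(-24, -12, 24) = (-6, 6, 0).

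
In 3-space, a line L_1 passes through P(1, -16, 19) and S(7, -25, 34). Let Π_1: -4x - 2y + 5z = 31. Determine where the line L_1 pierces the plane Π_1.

(-7, -4, -1)

A direction vector for L_1 is S − P = (6, -9, 15).
Substitute r = (1, -16, 19) + t(6, -9, 15) into the plane: 123 + 69t = 31, so t = -4/3.
Intersection: (1, -16, 19) + (-4/3)·(6, -9, 15) = (-7, -4, -1).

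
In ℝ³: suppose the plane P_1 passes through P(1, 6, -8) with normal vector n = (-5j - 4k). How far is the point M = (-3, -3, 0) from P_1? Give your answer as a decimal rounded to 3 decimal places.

P_1: n·r = n·P gives -5y - 4z = 2.
n·M − d = (0)·(-3) + (-5)·(-3) + (-4)·(0) − 2 = 13; |n| = √41.
Distance = |13| / √41 = 13/√41 ≈ 2.030.

2.030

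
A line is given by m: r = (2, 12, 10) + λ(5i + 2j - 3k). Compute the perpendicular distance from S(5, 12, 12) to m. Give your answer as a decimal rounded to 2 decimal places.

Taking (2, 12, 10) on m with direction v = (5, 2, -3): w = S − (2, 12, 10) = (3, 0, 2), and w × v = (-4, 19, 6).
Distance = |w × v| / |v| = √413 / √38 ≈ 3.30.

3.30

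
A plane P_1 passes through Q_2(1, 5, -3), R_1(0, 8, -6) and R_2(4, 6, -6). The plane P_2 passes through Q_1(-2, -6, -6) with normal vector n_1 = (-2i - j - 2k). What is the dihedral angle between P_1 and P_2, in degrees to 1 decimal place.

Q_2R_1 = (-1, 3, -3), Q_2R_2 = (3, 1, -3); a normal to P_1 is Q_2R_1 × Q_2R_2 = (-6, -12, -10).
Using Q_2: P_1 has equation -6x - 12y - 10z = -36.
P_2: n_1·r = n_1·Q_1 gives -2x - y - 2z = 22.
cos θ = |n₁·n₂| / (|n₁||n₂|) = |44| / (√280 · √9).
θ = arccos(0.87650) ≈ 28.8°.

28.8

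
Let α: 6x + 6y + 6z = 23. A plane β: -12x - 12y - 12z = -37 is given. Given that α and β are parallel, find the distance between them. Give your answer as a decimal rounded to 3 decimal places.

0.433

Rescale β by 1/(-2): 6x + 6y + 6z = 37/2. Then distance = |23 − (37/2)| / √108 ≈ 0.433.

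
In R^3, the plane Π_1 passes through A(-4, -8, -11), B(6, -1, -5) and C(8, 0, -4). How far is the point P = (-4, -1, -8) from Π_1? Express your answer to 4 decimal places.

AB = (10, 7, 6), AC = (12, 8, 7); a normal to Π_1 is AB × AC = (1, 2, -4).
Using A: Π_1 has equation x + 2y - 4z = 24.
n·P − d = (1)·(-4) + (2)·(-1) + (-4)·(-8) − 24 = 2; |n| = √21.
Distance = |2| / √21 = 2/√21 ≈ 0.4364.

0.4364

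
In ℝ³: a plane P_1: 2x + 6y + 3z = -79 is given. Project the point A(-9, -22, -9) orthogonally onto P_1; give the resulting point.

(-5, -10, -3)

Foot = A − λn with λ = (n·A − d)/|n|² = (-177 − (-79))/49 = -2.
Foot = (-9, -22, -9) − (-2)·(2, 6, 3) = (-5, -10, -3).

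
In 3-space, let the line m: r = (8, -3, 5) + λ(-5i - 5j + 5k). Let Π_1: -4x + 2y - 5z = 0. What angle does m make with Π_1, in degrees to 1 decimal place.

sin θ = |n·v| / (|n||v|) = |-15| / (√45 · √75) = 0.25820.
θ ≈ 15.0°.

15.0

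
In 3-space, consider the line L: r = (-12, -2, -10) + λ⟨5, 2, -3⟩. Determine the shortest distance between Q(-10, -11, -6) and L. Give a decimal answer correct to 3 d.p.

Taking (-12, -2, -10) on L with direction v = (5, 2, -3): w = Q − (-12, -2, -10) = (2, -9, 4), and w × v = (19, 26, 49).
Distance = |w × v| / |v| = √3438 / √38 ≈ 9.512.

9.512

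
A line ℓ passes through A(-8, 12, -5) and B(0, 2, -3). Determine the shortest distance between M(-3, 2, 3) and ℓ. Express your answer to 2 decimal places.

A direction vector for ℓ is B − A = (8, -10, 2).
Taking (-8, 12, -5) on ℓ with direction v = (8, -10, 2): w = M − (-8, 12, -5) = (5, -10, 8), and w × v = (60, 54, 30).
Distance = |w × v| / |v| = √7416 / √168 ≈ 6.64.

6.64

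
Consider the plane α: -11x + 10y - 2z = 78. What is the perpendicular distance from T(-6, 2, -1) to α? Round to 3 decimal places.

n·T − d = (-11)·(-6) + (10)·(2) + (-2)·(-1) − 78 = 10; |n| = √225.
Distance = |10| / √225 = 10/√225 ≈ 0.667.

0.667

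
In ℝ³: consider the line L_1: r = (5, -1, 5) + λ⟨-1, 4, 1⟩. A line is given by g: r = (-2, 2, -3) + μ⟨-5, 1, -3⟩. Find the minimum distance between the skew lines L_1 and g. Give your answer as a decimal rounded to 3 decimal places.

3.488

Common perpendicular direction n = (-1, 4, 1) × (-5, 1, -3) = (-13, -8, 19).
With w = (-2, 2, -3) − (5, -1, 5) = (-7, 3, -8), w · n = -85.
Distance = |w · n| / |n| = |-85| / √594 ≈ 3.488.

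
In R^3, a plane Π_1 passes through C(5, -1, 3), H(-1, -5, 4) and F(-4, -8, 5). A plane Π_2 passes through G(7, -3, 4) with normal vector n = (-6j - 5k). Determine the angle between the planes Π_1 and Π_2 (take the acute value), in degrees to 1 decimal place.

CH = (-6, -4, 1), CF = (-9, -7, 2); a normal to Π_1 is CH × CF = (-1, 3, 6).
Using C: Π_1 has equation -x + 3y + 6z = 10.
Π_2: n·r = n·G gives -6y - 5z = -2.
cos θ = |n₁·n₂| / (|n₁||n₂|) = |-48| / (√46 · √61).
θ = arccos(0.90614) ≈ 25.0°.

25.0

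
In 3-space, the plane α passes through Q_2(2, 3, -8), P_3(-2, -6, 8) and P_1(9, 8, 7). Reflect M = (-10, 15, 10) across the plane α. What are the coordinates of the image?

(20, -9, 4)

Q_2P_3 = (-4, -9, 16), Q_2P_1 = (7, 5, 15); a normal to α is Q_2P_3 × Q_2P_1 = (-215, 172, 43).
Using Q_2: α has equation -215x + 172y + 43z = -258.
λ = (n·M − d)/|n|² = (5160 − (-258))/77658 = 3/43.
Reflection = M − 2λn = (-10, 15, 10) − (6/43)·(-215, 172, 43) = (20, -9, 4).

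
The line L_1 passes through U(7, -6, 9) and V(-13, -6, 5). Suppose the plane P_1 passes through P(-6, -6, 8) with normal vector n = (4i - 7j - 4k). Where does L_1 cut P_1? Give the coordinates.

A direction vector for L_1 is V − U = (-20, 0, -4).
P_1: n·r = n·P gives 4x - 7y - 4z = -14.
Substitute r = (7, -6, 9) + t(-20, 0, -4) into the plane: 34 + (-64)t = -14, so t = 3/4.
Intersection: (7, -6, 9) + (3/4)·(-20, 0, -4) = (-8, -6, 6).

(-8, -6, 6)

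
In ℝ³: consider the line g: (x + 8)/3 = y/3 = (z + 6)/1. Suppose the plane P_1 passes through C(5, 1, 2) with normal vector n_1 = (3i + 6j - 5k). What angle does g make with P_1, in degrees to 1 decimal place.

g has direction (3, 3, 1) through (-8, 0, -6).
P_1: n_1·r = n_1·C gives 3x + 6y - 5z = 11.
sin θ = |n·v| / (|n||v|) = |22| / (√70 · √19) = 0.60325.
θ ≈ 37.1°.

37.1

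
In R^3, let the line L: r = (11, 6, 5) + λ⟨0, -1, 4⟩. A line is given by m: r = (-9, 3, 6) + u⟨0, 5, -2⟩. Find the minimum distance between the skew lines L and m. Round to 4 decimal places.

20.0000

Common perpendicular direction n = (0, -1, 4) × (0, 5, -2) = (-18, 0, 0).
With w = (-9, 3, 6) − (11, 6, 5) = (-20, -3, 1), w · n = 360.
Distance = |w · n| / |n| = |360| / √324 ≈ 20.0000.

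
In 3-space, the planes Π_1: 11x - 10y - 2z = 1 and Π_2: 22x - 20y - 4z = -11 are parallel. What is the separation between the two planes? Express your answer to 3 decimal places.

0.433

Rescale Π_2 by 1/2: 11x - 10y - 2z = -11/2. Then distance = |1 − (-11/2)| / √225 ≈ 0.433.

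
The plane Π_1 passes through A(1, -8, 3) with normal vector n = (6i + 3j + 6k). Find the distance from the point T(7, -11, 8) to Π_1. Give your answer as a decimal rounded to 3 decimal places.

6.333

Π_1: n·r = n·A gives 6x + 3y + 6z = 0.
n·T − d = (6)·(7) + (3)·(-11) + (6)·(8) − 0 = 57; |n| = √81.
Distance = |57| / √81 = 57/√81 ≈ 6.333.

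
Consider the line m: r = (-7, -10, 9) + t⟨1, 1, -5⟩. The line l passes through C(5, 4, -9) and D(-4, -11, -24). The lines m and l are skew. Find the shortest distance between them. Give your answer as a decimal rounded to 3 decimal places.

A direction vector for l is D − C = (-9, -15, -15).
Common perpendicular direction n = (1, 1, -5) × (-9, -15, -15) = (-90, 60, -6).
With w = (5, 4, -9) − (-7, -10, 9) = (12, 14, -18), w · n = -132.
Distance = |w · n| / |n| = |-132| / √11736 ≈ 1.218.

1.218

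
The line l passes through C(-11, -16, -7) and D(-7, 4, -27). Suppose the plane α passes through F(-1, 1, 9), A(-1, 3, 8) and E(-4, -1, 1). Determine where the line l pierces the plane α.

(-10, -11, -12)

A direction vector for l is D − C = (4, 20, -20).
FA = (0, 2, -1), FE = (-3, -2, -8); a normal to α is FA × FE = (-18, 3, 6).
Using F: α has equation -18x + 3y + 6z = 75.
Substitute r = (-11, -16, -7) + t(4, 20, -20) into the plane: 108 + (-132)t = 75, so t = 1/4.
Intersection: (-11, -16, -7) + (1/4)·(4, 20, -20) = (-10, -11, -12).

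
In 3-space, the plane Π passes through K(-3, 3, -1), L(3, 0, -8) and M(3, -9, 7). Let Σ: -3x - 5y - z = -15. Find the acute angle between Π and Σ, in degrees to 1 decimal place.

21.7

KL = (6, -3, -7), KM = (6, -12, 8); a normal to Π is KL × KM = (-108, -90, -54).
Using K: Π has equation -108x - 90y - 54z = 108.
cos θ = |n₁·n₂| / (|n₁||n₂|) = |828| / (√22680 · √35).
θ = arccos(0.92934) ≈ 21.7°.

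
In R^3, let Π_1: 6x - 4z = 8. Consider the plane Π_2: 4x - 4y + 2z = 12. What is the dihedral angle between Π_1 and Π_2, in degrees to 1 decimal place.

68.3

cos θ = |n₁·n₂| / (|n₁||n₂|) = |16| / (√52 · √36).
θ = arccos(0.36980) ≈ 68.3°.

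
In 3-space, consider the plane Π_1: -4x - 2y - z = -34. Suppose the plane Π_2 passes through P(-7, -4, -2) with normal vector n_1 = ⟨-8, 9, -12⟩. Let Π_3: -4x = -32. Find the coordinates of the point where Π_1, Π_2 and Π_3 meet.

(8, 4, -6)

Π_2: n_1·r = n_1·P gives -8x + 9y - 12z = 44.
Solving the 3×3 linear system -4x - 2y - z = -34, -8x + 9y - 12z = 44, -4x = -32 (e.g. by elimination or Cramer's rule, determinant = -132) gives (8, 4, -6).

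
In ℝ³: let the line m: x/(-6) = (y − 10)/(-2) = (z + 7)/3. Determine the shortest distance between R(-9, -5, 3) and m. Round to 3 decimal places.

11.865

m has direction (-6, -2, 3) through (0, 10, -7).
Taking (0, 10, -7) on m with direction v = (-6, -2, 3): w = R − (0, 10, -7) = (-9, -15, 10), and w × v = (-25, -33, -72).
Distance = |w × v| / |v| = √6898 / √49 ≈ 11.865.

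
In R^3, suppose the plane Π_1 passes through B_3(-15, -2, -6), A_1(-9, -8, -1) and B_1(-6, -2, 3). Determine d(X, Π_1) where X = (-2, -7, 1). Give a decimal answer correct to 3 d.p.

B_3A_1 = (6, -6, 5), B_3B_1 = (9, 0, 9); a normal to Π_1 is B_3A_1 × B_3B_1 = (-54, -9, 54).
Using B_3: Π_1 has equation -54x - 9y + 54z = 504.
n·X − d = (-54)·(-2) + (-9)·(-7) + (54)·(1) − 504 = -279; |n| = √5913.
Distance = |-279| / √5913 = 279/√5913 ≈ 3.628.

3.628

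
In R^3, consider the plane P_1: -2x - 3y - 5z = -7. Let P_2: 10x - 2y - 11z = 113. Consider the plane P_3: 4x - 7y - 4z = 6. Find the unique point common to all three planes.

Solving the 3×3 linear system -2x - 3y - 5z = -7, 10x - 2y - 11z = 113, 4x - 7y - 4z = 6 (e.g. by elimination or Cramer's rule, determinant = 460) gives (7, 6, -5).

(7, 6, -5)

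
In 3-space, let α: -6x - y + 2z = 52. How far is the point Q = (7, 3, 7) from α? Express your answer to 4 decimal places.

n·Q − d = (-6)·(7) + (-1)·(3) + (2)·(7) − 52 = -83; |n| = √41.
Distance = |-83| / √41 = 83/√41 ≈ 12.9624.

12.9624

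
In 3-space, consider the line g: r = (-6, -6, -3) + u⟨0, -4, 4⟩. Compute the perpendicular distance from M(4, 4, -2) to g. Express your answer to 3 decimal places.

Taking (-6, -6, -3) on g with direction v = (0, -4, 4): w = M − (-6, -6, -3) = (10, 10, 1), and w × v = (44, -40, -40).
Distance = |w × v| / |v| = √5136 / √32 ≈ 12.669.

12.669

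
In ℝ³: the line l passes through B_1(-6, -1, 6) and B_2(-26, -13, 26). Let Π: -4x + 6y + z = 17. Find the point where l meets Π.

A direction vector for l is B_2 − B_1 = (-20, -12, 20).
Substitute r = (-6, -1, 6) + t(-20, -12, 20) into the plane: 24 + 28t = 17, so t = -1/4.
Intersection: (-6, -1, 6) + (-1/4)·(-20, -12, 20) = (-1, 2, 1).

(-1, 2, 1)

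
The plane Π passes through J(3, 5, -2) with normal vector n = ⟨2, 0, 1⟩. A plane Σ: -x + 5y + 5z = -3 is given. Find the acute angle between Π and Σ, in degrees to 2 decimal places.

Π: n·r = n·J gives 2x + z = 4.
cos θ = |n₁·n₂| / (|n₁||n₂|) = |3| / (√5 · √51).
θ = arccos(0.18787) ≈ 79.17°.

79.17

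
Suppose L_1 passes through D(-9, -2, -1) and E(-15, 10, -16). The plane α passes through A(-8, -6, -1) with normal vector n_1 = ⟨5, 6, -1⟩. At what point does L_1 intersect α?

A direction vector for L_1 is E − D = (-6, 12, -15).
α: n_1·r = n_1·A gives 5x + 6y - z = -75.
Substitute r = (-9, -2, -1) + t(-6, 12, -15) into the plane: -56 + 57t = -75, so t = -1/3.
Intersection: (-9, -2, -1) + (-1/3)·(-6, 12, -15) = (-7, -6, 4).

(-7, -6, 4)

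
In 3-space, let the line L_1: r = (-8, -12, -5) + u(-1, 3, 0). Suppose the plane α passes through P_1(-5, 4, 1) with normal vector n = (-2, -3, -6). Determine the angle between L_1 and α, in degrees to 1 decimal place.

α: n·r = n·P_1 gives -2x - 3y - 6z = -8.
sin θ = |n·v| / (|n||v|) = |-7| / (√49 · √10) = 0.31623.
θ ≈ 18.4°.

18.4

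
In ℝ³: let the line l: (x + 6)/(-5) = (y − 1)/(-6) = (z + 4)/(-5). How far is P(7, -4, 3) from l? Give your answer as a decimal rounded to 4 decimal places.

l has direction (-5, -6, -5) through (-6, 1, -4).
Taking (-6, 1, -4) on l with direction v = (-5, -6, -5): w = P − (-6, 1, -4) = (13, -5, 7), and w × v = (67, 30, -103).
Distance = |w × v| / |v| = √15998 / √86 ≈ 13.6390.

13.6390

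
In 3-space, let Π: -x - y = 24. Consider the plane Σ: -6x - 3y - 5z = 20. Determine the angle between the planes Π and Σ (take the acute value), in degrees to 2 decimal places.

40.48

cos θ = |n₁·n₂| / (|n₁||n₂|) = |9| / (√2 · √70).
θ = arccos(0.76064) ≈ 40.48°.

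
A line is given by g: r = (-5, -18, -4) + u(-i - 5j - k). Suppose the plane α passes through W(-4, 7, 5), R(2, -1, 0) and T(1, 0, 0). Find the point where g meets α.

WR = (6, -8, -5), WT = (5, -7, -5); a normal to α is WR × WT = (5, 5, -2).
Using W: α has equation 5x + 5y - 2z = 5.
Substitute r = (-5, -18, -4) + t(-1, -5, -1) into the plane: -107 + (-28)t = 5, so t = -4.
Intersection: (-5, -18, -4) + (-4)·(-1, -5, -1) = (-1, 2, 0).

(-1, 2, 0)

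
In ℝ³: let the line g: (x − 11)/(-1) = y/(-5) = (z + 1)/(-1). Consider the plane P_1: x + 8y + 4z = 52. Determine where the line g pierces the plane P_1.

(12, 5, 0)

g has direction (-1, -5, -1) through (11, 0, -1).
Substitute r = (11, 0, -1) + t(-1, -5, -1) into the plane: 7 + (-45)t = 52, so t = -1.
Intersection: (11, 0, -1) + (-1)·(-1, -5, -1) = (12, 5, 0).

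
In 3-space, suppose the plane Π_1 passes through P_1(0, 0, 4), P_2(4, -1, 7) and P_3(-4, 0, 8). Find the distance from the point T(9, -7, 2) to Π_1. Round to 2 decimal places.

5.88

P_1P_2 = (4, -1, 3), P_1P_3 = (-4, 0, 4); a normal to Π_1 is P_1P_2 × P_1P_3 = (-4, -28, -4).
Using P_1: Π_1 has equation -4x - 28y - 4z = -16.
n·T − d = (-4)·(9) + (-28)·(-7) + (-4)·(2) − (-16) = 168; |n| = √816.
Distance = |168| / √816 = 168/√816 ≈ 5.88.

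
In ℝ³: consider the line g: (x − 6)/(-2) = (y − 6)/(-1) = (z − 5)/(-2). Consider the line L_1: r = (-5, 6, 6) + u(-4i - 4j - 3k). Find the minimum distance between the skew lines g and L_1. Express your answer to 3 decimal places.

8.795

g has direction (-2, -1, -2) through (6, 6, 5).
Common perpendicular direction n = (-2, -1, -2) × (-4, -4, -3) = (-5, 2, 4).
With w = (-5, 6, 6) − (6, 6, 5) = (-11, 0, 1), w · n = 59.
Distance = |w · n| / |n| = |59| / √45 ≈ 8.795.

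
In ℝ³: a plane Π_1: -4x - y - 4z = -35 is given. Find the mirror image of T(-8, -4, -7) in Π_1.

(16, 2, 17)

λ = (n·T − d)/|n|² = (64 − (-35))/33 = 3.
Reflection = T − 2λn = (-8, -4, -7) − 6·(-4, -1, -4) = (16, 2, 17).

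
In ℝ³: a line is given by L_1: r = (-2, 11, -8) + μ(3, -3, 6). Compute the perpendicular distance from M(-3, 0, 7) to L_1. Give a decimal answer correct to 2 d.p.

Taking (-2, 11, -8) on L_1 with direction v = (3, -3, 6): w = M − (-2, 11, -8) = (-1, -11, 15), and w × v = (-21, 51, 36).
Distance = |w × v| / |v| = √4338 / √54 ≈ 8.96.

8.96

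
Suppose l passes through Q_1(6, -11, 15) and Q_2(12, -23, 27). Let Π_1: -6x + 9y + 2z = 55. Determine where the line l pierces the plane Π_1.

(-2, 5, -1)

A direction vector for l is Q_2 − Q_1 = (6, -12, 12).
Substitute r = (6, -11, 15) + t(6, -12, 12) into the plane: -105 + (-120)t = 55, so t = -4/3.
Intersection: (6, -11, 15) + (-4/3)·(6, -12, 12) = (-2, 5, -1).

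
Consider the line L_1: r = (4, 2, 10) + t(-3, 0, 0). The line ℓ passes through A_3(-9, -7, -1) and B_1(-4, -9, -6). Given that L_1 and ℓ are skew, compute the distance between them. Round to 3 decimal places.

A direction vector for ℓ is B_1 − A_3 = (5, -2, -5).
Common perpendicular direction n = (-3, 0, 0) × (5, -2, -5) = (0, -15, 6).
With w = (-9, -7, -1) − (4, 2, 10) = (-13, -9, -11), w · n = 69.
Distance = |w · n| / |n| = |69| / √261 ≈ 4.271.

4.271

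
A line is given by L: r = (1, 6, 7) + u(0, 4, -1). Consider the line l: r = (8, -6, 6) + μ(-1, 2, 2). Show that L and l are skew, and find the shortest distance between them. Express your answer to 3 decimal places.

Common perpendicular direction n = (0, 4, -1) × (-1, 2, 2) = (10, 1, 4).
With w = (8, -6, 6) − (1, 6, 7) = (7, -12, -1), w · n = 54.
Since n ≠ 0 the lines are not parallel, and w · n = 54 ≠ 0 so they do not intersect; hence they are skew.
Distance = |w · n| / |n| = |54| / √117 ≈ 4.992.

4.992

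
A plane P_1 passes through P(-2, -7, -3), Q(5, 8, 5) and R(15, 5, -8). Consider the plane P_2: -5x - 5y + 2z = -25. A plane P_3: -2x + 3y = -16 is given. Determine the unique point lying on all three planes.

(5, -2, -5)

PQ = (7, 15, 8), PR = (17, 12, -5); a normal to P_1 is PQ × PR = (-171, 171, -171).
Using P: P_1 has equation -171x + 171y - 171z = -342.
Solving the 3×3 linear system -171x + 171y - 171z = -342, -5x - 5y + 2z = -25, -2x + 3y = -16 (e.g. by elimination or Cramer's rule, determinant = 4617) gives (5, -2, -5).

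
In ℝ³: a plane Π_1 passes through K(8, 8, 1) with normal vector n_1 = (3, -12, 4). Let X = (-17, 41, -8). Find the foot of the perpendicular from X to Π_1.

Π_1: n_1·r = n_1·K gives 3x - 12y + 4z = -68.
Foot = X − λn with λ = (n·X − d)/|n|² = (-575 − (-68))/169 = -3.
Foot = (-17, 41, -8) − (-3)·(3, -12, 4) = (-8, 5, 4).

(-8, 5, 4)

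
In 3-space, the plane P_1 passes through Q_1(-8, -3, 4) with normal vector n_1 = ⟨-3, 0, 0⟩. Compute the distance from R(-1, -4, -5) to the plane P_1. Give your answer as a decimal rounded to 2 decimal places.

7.00

P_1: n_1·r = n_1·Q_1 gives -3x = 24.
n·R − d = (-3)·(-1) + (0)·(-4) + (0)·(-5) − 24 = -21; |n| = √9.
Distance = |-21| / √9 = 21/√9 ≈ 7.00.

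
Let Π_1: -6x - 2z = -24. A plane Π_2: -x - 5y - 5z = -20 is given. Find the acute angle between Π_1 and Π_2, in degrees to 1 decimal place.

cos θ = |n₁·n₂| / (|n₁||n₂|) = |16| / (√40 · √51).
θ = arccos(0.35425) ≈ 69.3°.

69.3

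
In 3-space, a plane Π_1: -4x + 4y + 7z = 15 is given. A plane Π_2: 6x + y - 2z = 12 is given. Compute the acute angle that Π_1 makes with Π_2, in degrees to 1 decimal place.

cos θ = |n₁·n₂| / (|n₁||n₂|) = |-34| / (√81 · √41).
θ = arccos(0.58999) ≈ 53.8°.

53.8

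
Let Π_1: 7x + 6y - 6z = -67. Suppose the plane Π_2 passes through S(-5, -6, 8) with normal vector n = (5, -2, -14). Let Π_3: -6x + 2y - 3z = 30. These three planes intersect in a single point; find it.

(-7, 3, 6)

Π_2: n·r = n·S gives 5x - 2y - 14z = -125.
Solving the 3×3 linear system 7x + 6y - 6z = -67, 5x - 2y - 14z = -125, -6x + 2y - 3z = 30 (e.g. by elimination or Cramer's rule, determinant = 844) gives (-7, 3, 6).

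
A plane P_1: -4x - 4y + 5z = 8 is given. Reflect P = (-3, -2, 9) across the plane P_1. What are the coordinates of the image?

(5, 6, -1)

λ = (n·P − d)/|n|² = (65 − 8)/57 = 1.
Reflection = P − 2λn = (-3, -2, 9) − 2·(-4, -4, 5) = (5, 6, -1).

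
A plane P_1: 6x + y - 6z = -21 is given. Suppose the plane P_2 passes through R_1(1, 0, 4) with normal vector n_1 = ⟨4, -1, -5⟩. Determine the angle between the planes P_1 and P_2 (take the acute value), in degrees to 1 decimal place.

16.8

P_2: n_1·r = n_1·R_1 gives 4x - y - 5z = -16.
cos θ = |n₁·n₂| / (|n₁||n₂|) = |53| / (√73 · √42).
θ = arccos(0.95717) ≈ 16.8°.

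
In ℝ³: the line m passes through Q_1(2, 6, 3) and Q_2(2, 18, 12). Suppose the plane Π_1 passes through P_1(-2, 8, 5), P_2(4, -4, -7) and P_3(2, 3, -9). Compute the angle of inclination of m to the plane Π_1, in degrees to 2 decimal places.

A direction vector for m is Q_2 − Q_1 = (0, 12, 9).
P_1P_2 = (6, -12, -12), P_1P_3 = (4, -5, -14); a normal to Π_1 is P_1P_2 × P_1P_3 = (108, 36, 18).
Using P_1: Π_1 has equation 108x + 36y + 18z = 162.
sin θ = |n·v| / (|n||v|) = |594| / (√13284 · √225) = 0.34358.
θ ≈ 20.10°.

20.10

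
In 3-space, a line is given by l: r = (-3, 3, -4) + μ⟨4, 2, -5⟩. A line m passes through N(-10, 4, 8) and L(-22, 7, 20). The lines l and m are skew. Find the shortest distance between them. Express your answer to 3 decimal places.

3.143

A direction vector for m is L − N = (-12, 3, 12).
Common perpendicular direction n = (4, 2, -5) × (-12, 3, 12) = (39, 12, 36).
With w = (-10, 4, 8) − (-3, 3, -4) = (-7, 1, 12), w · n = 171.
Distance = |w · n| / |n| = |171| / √2961 ≈ 3.143.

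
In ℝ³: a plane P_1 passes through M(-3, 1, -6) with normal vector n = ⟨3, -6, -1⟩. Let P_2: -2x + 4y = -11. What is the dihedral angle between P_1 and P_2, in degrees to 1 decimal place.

8.5

P_1: n·r = n·M gives 3x - 6y - z = -9.
cos θ = |n₁·n₂| / (|n₁||n₂|) = |-30| / (√46 · √20).
θ = arccos(0.98907) ≈ 8.5°.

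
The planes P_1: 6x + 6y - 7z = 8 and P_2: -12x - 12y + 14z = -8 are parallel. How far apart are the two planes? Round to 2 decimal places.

Rescale P_2 by 1/(-2): 6x + 6y - 7z = 4. Then distance = |8 − 4| / √121 ≈ 0.36.

0.36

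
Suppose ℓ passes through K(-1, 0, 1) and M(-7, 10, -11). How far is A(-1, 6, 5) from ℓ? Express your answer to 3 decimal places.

7.175

A direction vector for ℓ is M − K = (-6, 10, -12).
Taking (-1, 0, 1) on ℓ with direction v = (-6, 10, -12): w = A − (-1, 0, 1) = (0, 6, 4), and w × v = (-112, -24, 36).
Distance = |w × v| / |v| = √14416 / √280 ≈ 7.175.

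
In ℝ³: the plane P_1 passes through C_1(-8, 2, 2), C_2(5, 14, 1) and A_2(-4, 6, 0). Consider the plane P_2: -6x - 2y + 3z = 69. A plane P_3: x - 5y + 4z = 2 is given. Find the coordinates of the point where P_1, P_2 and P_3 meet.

C_1C_2 = (13, 12, -1), C_1A_2 = (4, 4, -2); a normal to P_1 is C_1C_2 × C_1A_2 = (-20, 22, 4).
Using C_1: P_1 has equation -20x + 22y + 4z = 212.
Solving the 3×3 linear system -20x + 22y + 4z = 212, -6x - 2y + 3z = 69, x - 5y + 4z = 2 (e.g. by elimination or Cramer's rule, determinant = 582) gives (-10, 0, 3).

(-10, 0, 3)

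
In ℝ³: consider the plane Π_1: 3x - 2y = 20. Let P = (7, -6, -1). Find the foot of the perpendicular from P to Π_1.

Foot = P − λn with λ = (n·P − d)/|n|² = (33 − 20)/13 = 1.
Foot = (7, -6, -1) − 1·(3, -2, 0) = (4, -4, -1).

(4, -4, -1)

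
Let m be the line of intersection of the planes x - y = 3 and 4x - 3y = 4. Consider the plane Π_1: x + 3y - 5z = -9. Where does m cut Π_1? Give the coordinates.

Direction of m: (1, -1, 0) × (4, -3, 0) = (0, 0, 1).
A point on m: solving the two plane equations with z = -8 gives (-5, -8, -8).
Substitute r = (-5, -8, -8) + t(0, 0, 1) into the plane: 11 + (-5)t = -9, so t = 4.
Intersection: (-5, -8, -8) + 4·(0, 0, 1) = (-5, -8, -4).

(-5, -8, -4)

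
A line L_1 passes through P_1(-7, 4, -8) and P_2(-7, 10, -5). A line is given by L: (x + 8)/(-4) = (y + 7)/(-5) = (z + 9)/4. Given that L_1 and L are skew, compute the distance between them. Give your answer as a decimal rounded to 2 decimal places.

A direction vector for L_1 is P_2 − P_1 = (0, 6, 3).
L has direction (-4, -5, 4) through (-8, -7, -9).
Common perpendicular direction n = (0, 6, 3) × (-4, -5, 4) = (39, -12, 24).
With w = (-8, -7, -9) − (-7, 4, -8) = (-1, -11, -1), w · n = 69.
Distance = |w · n| / |n| = |69| / √2241 ≈ 1.46.

1.46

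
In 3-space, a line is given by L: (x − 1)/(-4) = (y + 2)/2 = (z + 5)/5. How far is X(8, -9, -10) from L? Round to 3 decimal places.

4.821

L has direction (-4, 2, 5) through (1, -2, -5).
Taking (1, -2, -5) on L with direction v = (-4, 2, 5): w = X − (1, -2, -5) = (7, -7, -5), and w × v = (-25, -15, -14).
Distance = |w × v| / |v| = √1046 / √45 ≈ 4.821.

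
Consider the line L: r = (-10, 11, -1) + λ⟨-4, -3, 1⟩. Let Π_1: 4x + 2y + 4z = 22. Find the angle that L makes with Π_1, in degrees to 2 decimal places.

sin θ = |n·v| / (|n||v|) = |-18| / (√36 · √26) = 0.58835.
θ ≈ 36.04°.

36.04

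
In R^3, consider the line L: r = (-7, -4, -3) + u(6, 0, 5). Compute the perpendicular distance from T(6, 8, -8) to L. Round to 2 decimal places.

Taking (-7, -4, -3) on L with direction v = (6, 0, 5): w = T − (-7, -4, -3) = (13, 12, -5), and w × v = (60, -95, -72).
Distance = |w × v| / |v| = √17809 / √61 ≈ 17.09.

17.09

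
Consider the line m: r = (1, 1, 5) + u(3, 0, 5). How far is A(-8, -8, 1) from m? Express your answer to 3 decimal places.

Taking (1, 1, 5) on m with direction v = (3, 0, 5): w = A − (1, 1, 5) = (-9, -9, -4), and w × v = (-45, 33, 27).
Distance = |w × v| / |v| = √3843 / √34 ≈ 10.632.

10.632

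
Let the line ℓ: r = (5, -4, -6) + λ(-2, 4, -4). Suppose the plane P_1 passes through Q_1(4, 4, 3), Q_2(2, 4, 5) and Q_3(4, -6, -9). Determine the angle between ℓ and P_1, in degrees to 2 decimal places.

Q_1Q_2 = (-2, 0, 2), Q_1Q_3 = (0, -10, -12); a normal to P_1 is Q_1Q_2 × Q_1Q_3 = (20, -24, 20).
Using Q_1: P_1 has equation 20x - 24y + 20z = 44.
sin θ = |n·v| / (|n||v|) = |-216| / (√1376 · √36) = 0.97049.
θ ≈ 76.05°.

76.05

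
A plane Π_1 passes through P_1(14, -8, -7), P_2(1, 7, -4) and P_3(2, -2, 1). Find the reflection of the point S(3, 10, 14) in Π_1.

(-15, -2, -4)

P_1P_2 = (-13, 15, 3), P_1P_3 = (-12, 6, 8); a normal to Π_1 is P_1P_2 × P_1P_3 = (102, 68, 102).
Using P_1: Π_1 has equation 102x + 68y + 102z = 170.
λ = (n·S − d)/|n|² = (2414 − 170)/25432 = 3/34.
Reflection = S − 2λn = (3, 10, 14) − (3/17)·(102, 68, 102) = (-15, -2, -4).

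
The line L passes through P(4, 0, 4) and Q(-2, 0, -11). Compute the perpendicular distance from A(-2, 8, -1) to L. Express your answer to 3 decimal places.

8.820

A direction vector for L is Q − P = (-6, 0, -15).
Taking (4, 0, 4) on L with direction v = (-6, 0, -15): w = A − (4, 0, 4) = (-6, 8, -5), and w × v = (-120, -60, 48).
Distance = |w × v| / |v| = √20304 / √261 ≈ 8.820.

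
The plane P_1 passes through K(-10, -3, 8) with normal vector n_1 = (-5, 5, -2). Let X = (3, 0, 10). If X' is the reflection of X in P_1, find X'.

P_1: n_1·r = n_1·K gives -5x + 5y - 2z = 19.
λ = (n·X − d)/|n|² = (-35 − 19)/54 = -1.
Reflection = X − 2λn = (3, 0, 10) − (-2)·(-5, 5, -2) = (-7, 10, 6).

(-7, 10, 6)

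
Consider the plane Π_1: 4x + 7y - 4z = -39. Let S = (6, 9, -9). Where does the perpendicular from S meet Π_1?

Foot = S − λn with λ = (n·S − d)/|n|² = (123 − (-39))/81 = 2.
Foot = (6, 9, -9) − 2·(4, 7, -4) = (-2, -5, -1).

(-2, -5, -1)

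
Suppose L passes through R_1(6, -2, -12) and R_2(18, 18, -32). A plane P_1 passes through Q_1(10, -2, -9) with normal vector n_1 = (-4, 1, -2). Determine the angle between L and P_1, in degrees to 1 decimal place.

A direction vector for L is R_2 − R_1 = (12, 20, -20).
P_1: n_1·r = n_1·Q_1 gives -4x + y - 2z = -24.
sin θ = |n·v| / (|n||v|) = |12| / (√21 · √944) = 0.08523.
θ ≈ 4.9°.

4.9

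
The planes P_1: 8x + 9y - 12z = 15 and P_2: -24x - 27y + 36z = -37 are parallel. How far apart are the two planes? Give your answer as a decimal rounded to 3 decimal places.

Rescale P_2 by 1/(-3): 8x + 9y - 12z = 37/3. Then distance = |15 − (37/3)| / √289 ≈ 0.157.

0.157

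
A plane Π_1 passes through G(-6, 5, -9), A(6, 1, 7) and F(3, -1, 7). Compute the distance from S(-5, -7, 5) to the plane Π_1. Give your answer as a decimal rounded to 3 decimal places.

1.529

GA = (12, -4, 16), GF = (9, -6, 16); a normal to Π_1 is GA × GF = (32, -48, -36).
Using G: Π_1 has equation 32x - 48y - 36z = -108.
n·S − d = (32)·(-5) + (-48)·(-7) + (-36)·(5) − (-108) = 104; |n| = √4624.
Distance = |104| / √4624 = 104/√4624 ≈ 1.529.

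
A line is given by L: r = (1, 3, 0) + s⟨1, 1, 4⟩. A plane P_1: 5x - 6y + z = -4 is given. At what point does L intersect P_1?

Substitute r = (1, 3, 0) + t(1, 1, 4) into the plane: -13 + 3t = -4, so t = 3.
Intersection: (1, 3, 0) + 3·(1, 1, 4) = (4, 6, 12).

(4, 6, 12)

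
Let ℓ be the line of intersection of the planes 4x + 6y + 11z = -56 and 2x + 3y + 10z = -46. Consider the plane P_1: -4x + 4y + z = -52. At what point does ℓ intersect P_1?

(6, -6, -4)

Direction of ℓ: (4, 6, 11) × (2, 3, 10) = (27, -18, 0).
A point on ℓ: solving the two plane equations with x = -6 gives (-6, 2, -4).
Substitute r = (-6, 2, -4) + t(27, -18, 0) into the plane: 28 + (-180)t = -52, so t = 4/9.
Intersection: (-6, 2, -4) + (4/9)·(27, -18, 0) = (6, -6, -4).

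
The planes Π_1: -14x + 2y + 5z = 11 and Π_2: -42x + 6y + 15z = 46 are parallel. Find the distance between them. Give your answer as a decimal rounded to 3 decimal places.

Rescale Π_2 by 1/3: -14x + 2y + 5z = 46/3. Then distance = |11 − (46/3)| / √225 ≈ 0.289.

0.289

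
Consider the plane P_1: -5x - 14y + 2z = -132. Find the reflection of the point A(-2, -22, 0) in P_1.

(18, 34, -8)

λ = (n·A − d)/|n|² = (318 − (-132))/225 = 2.
Reflection = A − 2λn = (-2, -22, 0) − 4·(-5, -14, 2) = (18, 34, -8).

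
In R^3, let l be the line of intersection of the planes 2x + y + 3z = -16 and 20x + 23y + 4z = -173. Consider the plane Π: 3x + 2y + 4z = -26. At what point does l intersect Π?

(0, -7, -3)

Direction of l: (2, 1, 3) × (20, 23, 4) = (-65, 52, 26).
A point on l: solving the two plane equations with x = 5 gives (5, -11, -5).
Substitute r = (5, -11, -5) + t(-65, 52, 26) into the plane: -27 + 13t = -26, so t = 1/13.
Intersection: (5, -11, -5) + (1/13)·(-65, 52, 26) = (0, -7, -3).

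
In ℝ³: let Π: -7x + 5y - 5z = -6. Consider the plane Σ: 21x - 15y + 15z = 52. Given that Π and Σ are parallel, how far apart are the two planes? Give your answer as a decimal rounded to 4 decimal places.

Rescale Σ by 1/(-3): -7x + 5y - 5z = -52/3. Then distance = |-6 − (-52/3)| / √99 ≈ 1.1390.

1.1390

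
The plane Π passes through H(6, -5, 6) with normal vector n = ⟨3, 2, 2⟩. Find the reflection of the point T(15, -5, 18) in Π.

Π: n·r = n·H gives 3x + 2y + 2z = 20.
λ = (n·T − d)/|n|² = (71 − 20)/17 = 3.
Reflection = T − 2λn = (15, -5, 18) − 6·(3, 2, 2) = (-3, -17, 6).

(-3, -17, 6)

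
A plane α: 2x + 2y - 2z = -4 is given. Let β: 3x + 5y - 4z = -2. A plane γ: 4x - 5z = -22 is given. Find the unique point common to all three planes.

Solving the 3×3 linear system 2x + 2y - 2z = -4, 3x + 5y - 4z = -2, 4x - 5z = -22 (e.g. by elimination or Cramer's rule, determinant = -12) gives (-3, 3, 2).

(-3, 3, 2)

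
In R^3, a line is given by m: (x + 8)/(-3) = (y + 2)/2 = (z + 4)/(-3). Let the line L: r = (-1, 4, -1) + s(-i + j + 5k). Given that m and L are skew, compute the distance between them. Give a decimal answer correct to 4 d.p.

8.8185

m has direction (-3, 2, -3) through (-8, -2, -4).
Common perpendicular direction n = (-3, 2, -3) × (-1, 1, 5) = (13, 18, -1).
With w = (-1, 4, -1) − (-8, -2, -4) = (7, 6, 3), w · n = 196.
Distance = |w · n| / |n| = |196| / √494 ≈ 8.8185.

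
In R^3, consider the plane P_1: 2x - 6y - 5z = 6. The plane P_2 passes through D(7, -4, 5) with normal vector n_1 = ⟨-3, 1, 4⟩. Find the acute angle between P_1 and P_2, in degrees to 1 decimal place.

38.9

P_2: n_1·r = n_1·D gives -3x + y + 4z = -5.
cos θ = |n₁·n₂| / (|n₁||n₂|) = |-32| / (√65 · √26).
θ = arccos(0.77841) ≈ 38.9°.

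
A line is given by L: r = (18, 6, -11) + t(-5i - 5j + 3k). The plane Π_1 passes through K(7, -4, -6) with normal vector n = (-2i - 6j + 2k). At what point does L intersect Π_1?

(8, -4, -5)

Π_1: n·r = n·K gives -2x - 6y + 2z = -2.
Substitute r = (18, 6, -11) + t(-5, -5, 3) into the plane: -94 + 46t = -2, so t = 2.
Intersection: (18, 6, -11) + 2·(-5, -5, 3) = (8, -4, -5).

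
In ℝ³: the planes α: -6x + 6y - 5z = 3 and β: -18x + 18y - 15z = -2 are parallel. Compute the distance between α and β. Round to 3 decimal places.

0.372

Rescale β by 1/3: -6x + 6y - 5z = -2/3. Then distance = |3 − (-2/3)| / √97 ≈ 0.372.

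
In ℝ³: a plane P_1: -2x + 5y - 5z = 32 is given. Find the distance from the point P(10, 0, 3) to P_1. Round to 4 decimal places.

n·P − d = (-2)·(10) + (5)·(0) + (-5)·(3) − 32 = -67; |n| = √54.
Distance = |-67| / √54 = 67/√54 ≈ 9.1175.

9.1175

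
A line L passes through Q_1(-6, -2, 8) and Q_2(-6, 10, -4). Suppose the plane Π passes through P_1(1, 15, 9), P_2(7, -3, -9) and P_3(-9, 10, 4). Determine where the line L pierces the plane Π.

(-6, 6, 0)

A direction vector for L is Q_2 − Q_1 = (0, 12, -12).
P_1P_2 = (6, -18, -18), P_1P_3 = (-10, -5, -5); a normal to Π is P_1P_2 × P_1P_3 = (0, 210, -210).
Using P_1: Π has equation 210y - 210z = 1260.
Substitute r = (-6, -2, 8) + t(0, 12, -12) into the plane: -2100 + 5040t = 1260, so t = 2/3.
Intersection: (-6, -2, 8) + (2/3)·(0, 12, -12) = (-6, 6, 0).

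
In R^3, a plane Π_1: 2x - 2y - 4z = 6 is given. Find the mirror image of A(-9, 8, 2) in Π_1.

(-1, 0, -14)

λ = (n·A − d)/|n|² = (-42 − 6)/24 = -2.
Reflection = A − 2λn = (-9, 8, 2) − (-4)·(2, -2, -4) = (-1, 0, -14).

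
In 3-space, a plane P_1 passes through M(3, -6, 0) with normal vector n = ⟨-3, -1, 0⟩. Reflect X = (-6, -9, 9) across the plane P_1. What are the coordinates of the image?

P_1: n·r = n·M gives -3x - y = -3.
λ = (n·X − d)/|n|² = (27 − (-3))/10 = 3.
Reflection = X − 2λn = (-6, -9, 9) − 6·(-3, -1, 0) = (12, -3, 9).

(12, -3, 9)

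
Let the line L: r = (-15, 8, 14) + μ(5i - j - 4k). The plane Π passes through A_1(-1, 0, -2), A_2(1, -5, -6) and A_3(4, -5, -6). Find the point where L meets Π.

A_1A_2 = (2, -5, -4), A_1A_3 = (5, -5, -4); a normal to Π is A_1A_2 × A_1A_3 = (0, -12, 15).
Using A_1: Π has equation -12y + 15z = -30.
Substitute r = (-15, 8, 14) + t(5, -1, -4) into the plane: 114 + (-48)t = -30, so t = 3.
Intersection: (-15, 8, 14) + 3·(5, -1, -4) = (0, 5, 2).

(0, 5, 2)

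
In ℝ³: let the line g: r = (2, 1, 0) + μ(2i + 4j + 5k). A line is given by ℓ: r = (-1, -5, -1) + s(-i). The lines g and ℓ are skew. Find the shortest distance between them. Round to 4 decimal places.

Common perpendicular direction n = (2, 4, 5) × (-1, 0, 0) = (0, -5, 4).
With w = (-1, -5, -1) − (2, 1, 0) = (-3, -6, -1), w · n = 26.
Distance = |w · n| / |n| = |26| / √41 ≈ 4.0605.

4.0605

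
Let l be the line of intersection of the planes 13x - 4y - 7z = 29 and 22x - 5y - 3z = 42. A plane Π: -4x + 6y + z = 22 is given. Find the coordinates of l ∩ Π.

Direction of l: (13, -4, -7) × (22, -5, -3) = (-23, -115, 23).
A point on l: solving the two plane equations with x = 6 gives (6, 21, -5).
Substitute r = (6, 21, -5) + t(-23, -115, 23) into the plane: 97 + (-575)t = 22, so t = 3/23.
Intersection: (6, 21, -5) + (3/23)·(-23, -115, 23) = (3, 6, -2).

(3, 6, -2)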